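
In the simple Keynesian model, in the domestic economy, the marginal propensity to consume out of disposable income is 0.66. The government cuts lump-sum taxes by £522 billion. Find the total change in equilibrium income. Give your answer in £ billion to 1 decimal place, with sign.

+£1,013.3 billion

A lump-sum tax change of −£522 billion shifts disposable income by +£522 billion; first-round consumption changes by −c × ΔT = −0.66 × (−£522 billion) = +£344.52 billion.
Expenditure multiplier = 1/(1 − MPC) = 1/(1 − 0.66) = 1/0.34 ≈ 2.941.
The tax multiplier is −c × k ≈ −1.941, so ΔY = k × (−c·ΔT) = (+£344.52 billion) / 0.34 ≈ +£1,013.3 billion.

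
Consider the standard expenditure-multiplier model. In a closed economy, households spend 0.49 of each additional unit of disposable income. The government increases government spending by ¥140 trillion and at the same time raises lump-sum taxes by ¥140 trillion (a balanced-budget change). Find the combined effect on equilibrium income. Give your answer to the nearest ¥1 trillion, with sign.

+¥140 trillion

Expenditure multiplier = 1/(1 − MPC) = 1/(1 − 0.49) = 1/0.51 ≈ 1.961.
ΔG contributes k·ΔG = (+¥140 trillion) / 0.51 ≈ +¥274.5 trillion.
ΔT of +¥140 trillion changes first-round spending by −c·ΔT = −¥68.6 trillion, contributing k·(−c·ΔT) = (−¥68.6 trillion) / 0.51 ≈ −¥134.5 trillion.
With ΔG = ΔT and no other leakages, the balanced-budget multiplier is 1, so ΔY = ΔG = +¥140 trillion.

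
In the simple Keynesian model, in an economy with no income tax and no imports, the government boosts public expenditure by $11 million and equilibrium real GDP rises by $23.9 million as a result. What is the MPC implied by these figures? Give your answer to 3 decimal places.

Implied spending multiplier k = ΔY/ΔG = 23.9/11 ≈ 2.1727.
Since k = 1/(1 − MPC), MPC = 1 − 1/k = 1 − ΔG/ΔY = 1 − 11/23.9 ≈ 0.540.

0.540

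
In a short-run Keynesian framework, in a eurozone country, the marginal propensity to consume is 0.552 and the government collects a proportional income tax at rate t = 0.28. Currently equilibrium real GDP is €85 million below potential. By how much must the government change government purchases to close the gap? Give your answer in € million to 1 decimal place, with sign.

Spending multiplier = 1/(1 − c(1−t)) = 1/(1 − 0.552×0.72) = 1/0.60256 ≈ 1.66.
Need ΔY = +€85 million, so ΔG = ΔY/k = (+€85 million) × 0.60256 ≈ +€51.2 million.
The government should increase government purchases by €51.2 million.

+€51.2 million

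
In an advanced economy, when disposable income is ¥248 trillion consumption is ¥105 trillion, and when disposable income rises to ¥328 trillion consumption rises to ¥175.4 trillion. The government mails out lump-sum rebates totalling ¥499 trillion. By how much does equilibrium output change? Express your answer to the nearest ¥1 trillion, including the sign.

MPC = ΔC/ΔYd = (175.4 − 105)/(328 − 248) = 70.4/80 = 0.88.
A lump-sum tax change of −¥499 trillion shifts disposable income by +¥499 trillion; first-round consumption changes by −c × ΔT = −0.88 × (−¥499 trillion) = +¥439.12 trillion.
Expenditure multiplier = 1/(1 − MPC) = 1/(1 − 0.88) = 1/0.12 ≈ 8.333.
The tax multiplier is −c × k ≈ −7.333, so ΔY = k × (−c·ΔT) = (+¥439.12 trillion) / 0.12 ≈ +¥3,659 trillion.

+¥3,659 trillion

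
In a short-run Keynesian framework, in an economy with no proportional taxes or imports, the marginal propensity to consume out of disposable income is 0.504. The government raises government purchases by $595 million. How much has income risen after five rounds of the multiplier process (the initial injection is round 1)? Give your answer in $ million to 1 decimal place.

Round 1 adds ΔG = $595 million; each later round is MPC = 0.504 times the previous.
After 5 rounds: 595 + 299.88 + 151.13952 + 76.17431808 + 38.39185631232 = ΔG·(1 − c^5)/(1 − c) = 595 × (1 − 0.032520160641024)/0.496 ≈ $1,160.6 million.

$1,160.6 million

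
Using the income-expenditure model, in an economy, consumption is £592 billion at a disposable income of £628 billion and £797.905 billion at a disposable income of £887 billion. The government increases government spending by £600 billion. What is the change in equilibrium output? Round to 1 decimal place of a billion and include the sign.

+£2,926.8 billion

MPC = ΔC/ΔYd = (797.905 − 592)/(887 − 628) = 205.905/259 = 0.795.
Expenditure multiplier = 1/(1 − MPC) = 1/(1 − 0.795) = 1/0.205 ≈ 4.878.
ΔY = k × ΔG = (+£600 billion) / 0.205 ≈ +£2,926.8 billion.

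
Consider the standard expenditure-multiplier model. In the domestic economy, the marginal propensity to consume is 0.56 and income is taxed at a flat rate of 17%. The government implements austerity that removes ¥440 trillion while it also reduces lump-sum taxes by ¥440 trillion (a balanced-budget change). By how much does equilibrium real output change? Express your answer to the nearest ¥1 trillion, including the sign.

Expenditure multiplier = 1/(1 − c(1−t)) = 1/(1 − 0.56×0.83) = 1/0.5352 ≈ 1.868.
ΔG contributes k·ΔG = (−¥440 trillion) / 0.5352 ≈ −¥822.1 trillion.
ΔT of −¥440 trillion changes first-round spending by −c·ΔT = +¥246.4 trillion, contributing k·(−c·ΔT) = (+¥246.4 trillion) / 0.5352 ≈ +¥460.4 trillion.
Net ΔY = k(ΔG − c·ΔT) = (−¥193.6 trillion) / 0.5352 ≈ −¥362 trillion.

−¥362 trillion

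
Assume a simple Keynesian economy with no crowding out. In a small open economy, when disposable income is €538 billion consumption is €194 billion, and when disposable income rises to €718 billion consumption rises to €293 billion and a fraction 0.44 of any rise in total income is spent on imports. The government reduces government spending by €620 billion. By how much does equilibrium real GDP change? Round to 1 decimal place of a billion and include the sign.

−€696.6 billion

MPC = ΔC/ΔYd = (293 − 194)/(718 − 538) = 99/180 = 0.55.
Government-spending multiplier = 1/(1 − c + m) = 1/(1 − 0.55 + 0.44) = 1/0.89 ≈ 1.124.
ΔY = k × ΔG = (−€620 billion) / 0.89 ≈ −€696.6 billion.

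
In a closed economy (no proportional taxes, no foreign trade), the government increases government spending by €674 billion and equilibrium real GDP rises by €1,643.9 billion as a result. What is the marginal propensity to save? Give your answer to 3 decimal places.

Implied spending multiplier k = ΔY/ΔG = 1,643.9/674 ≈ 2.439.
Since k = 1/(1 − MPC), MPC = 1 − 1/k = 1 − ΔG/ΔY = 1 − 674/1,643.9 ≈ 0.590.
MPS = 1 − MPC = 0.410.

0.410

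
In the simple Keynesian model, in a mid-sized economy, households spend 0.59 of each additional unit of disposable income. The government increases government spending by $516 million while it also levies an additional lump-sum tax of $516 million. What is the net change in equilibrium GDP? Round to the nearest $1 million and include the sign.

+$516 million

Expenditure multiplier = 1/(1 − MPC) = 1/(1 − 0.59) = 1/0.41 ≈ 2.439.
ΔG contributes k·ΔG = (+$516 million) / 0.41 ≈ +$1,258.5 million.
ΔT of +$516 million changes first-round spending by −c·ΔT = −$304.44 million, contributing k·(−c·ΔT) = (−$304.44 million) / 0.41 ≈ −$742.5 million.
With ΔG = ΔT and no other leakages, the balanced-budget multiplier is 1, so ΔY = ΔG = +$516 million.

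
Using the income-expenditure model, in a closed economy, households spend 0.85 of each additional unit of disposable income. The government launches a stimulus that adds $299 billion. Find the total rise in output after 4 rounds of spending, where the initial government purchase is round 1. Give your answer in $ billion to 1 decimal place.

Round 1 adds ΔG = $299 billion; each later round is MPC = 0.85 times the previous.
After 4 rounds: 299 + 254.15 + 216.0275 + 183.623375 = ΔG·(1 − c^4)/(1 − c) = 299 × (1 − 0.52200625)/0.15 ≈ $952.8 billion.

$952.8 billion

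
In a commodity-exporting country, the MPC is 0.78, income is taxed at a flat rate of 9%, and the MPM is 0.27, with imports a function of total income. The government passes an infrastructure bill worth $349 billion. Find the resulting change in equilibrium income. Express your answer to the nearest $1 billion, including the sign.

+$623 billion

Spending multiplier = 1/(1 − c(1−t) + m) = 1/(1 − 0.78×0.91 + 0.27) = 1/0.5602 ≈ 1.785.
ΔY = k × ΔG = (+$349 billion) / 0.5602 ≈ +$623 billion.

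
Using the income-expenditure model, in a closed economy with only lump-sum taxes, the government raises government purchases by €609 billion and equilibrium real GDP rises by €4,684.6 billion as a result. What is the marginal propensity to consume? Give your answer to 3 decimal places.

Implied spending multiplier k = ΔY/ΔG = 4,684.6/609 ≈ 7.6923.
Since k = 1/(1 − MPC), MPC = 1 − 1/k = 1 − ΔG/ΔY = 1 − 609/4,684.6 ≈ 0.870.

0.870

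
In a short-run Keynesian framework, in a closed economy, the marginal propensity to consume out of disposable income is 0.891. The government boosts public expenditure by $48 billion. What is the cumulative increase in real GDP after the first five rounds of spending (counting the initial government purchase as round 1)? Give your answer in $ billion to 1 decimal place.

$193.1 billion

Round 1 adds ΔG = $48 billion; each later round is MPC = 0.891 times the previous.
After 5 rounds: 48 + 42.768 + 38.106288 + 33.952702608 + 30.251858023728 = ΔG·(1 − c^5)/(1 − c) = 48 × (1 − 0.561550114565451)/0.109 ≈ $193.1 billion.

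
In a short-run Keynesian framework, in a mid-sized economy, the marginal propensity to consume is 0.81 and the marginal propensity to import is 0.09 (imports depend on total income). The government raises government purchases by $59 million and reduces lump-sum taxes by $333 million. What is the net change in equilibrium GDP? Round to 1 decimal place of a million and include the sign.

+$1,174.0 million

Expenditure multiplier = 1/(1 − c + m) = 1/(1 − 0.81 + 0.09) = 1/0.28 ≈ 3.571.
ΔG contributes k·ΔG = (+$59 million) / 0.28 ≈ +$210.7 million.
ΔT of −$333 million changes first-round spending by −c·ΔT = +$269.73 million, contributing k·(−c·ΔT) = (+$269.73 million) / 0.28 ≈ +$963.3 million.
Net ΔY = k(ΔG − c·ΔT) = (+$328.73 million) / 0.28 ≈ +$1,174 million.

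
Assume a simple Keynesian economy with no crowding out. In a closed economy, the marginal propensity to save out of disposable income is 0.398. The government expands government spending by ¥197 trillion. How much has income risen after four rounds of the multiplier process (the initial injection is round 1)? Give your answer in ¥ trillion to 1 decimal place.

MPC = 1 − MPS = 1 − 0.398 = 0.602.
Round 1 adds ΔG = ¥197 trillion; each later round is MPC = 0.602 times the previous.
After 4 rounds: 197 + 118.594 + 71.393588 + 42.978939976 = ΔG·(1 − c^4)/(1 − c) = 197 × (1 − 0.131336659216)/0.398 ≈ ¥430 trillion.

¥430.0 trillion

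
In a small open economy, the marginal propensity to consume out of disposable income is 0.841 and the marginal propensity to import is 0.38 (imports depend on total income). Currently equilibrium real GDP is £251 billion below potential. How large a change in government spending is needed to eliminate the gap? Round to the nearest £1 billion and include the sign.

+£135 billion

Spending multiplier = 1/(1 − c + m) = 1/(1 − 0.841 + 0.38) = 1/0.539 ≈ 1.855.
Need ΔY = +£251 billion, so ΔG = ΔY/k = (+£251 billion) × 0.539 ≈ +£135 billion.
The government should increase government spending by £135 billion.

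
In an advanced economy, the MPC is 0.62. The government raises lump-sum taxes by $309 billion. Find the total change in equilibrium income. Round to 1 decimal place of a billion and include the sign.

−$504.2 billion

A lump-sum tax change of +$309 billion shifts disposable income by −$309 billion; first-round consumption changes by −c × ΔT = −0.62 × (+$309 billion) = −$191.58 billion.
Expenditure multiplier = 1/(1 − MPC) = 1/(1 − 0.62) = 1/0.38 ≈ 2.632.
The tax multiplier is −c × k ≈ −1.632, so ΔY = k × (−c·ΔT) = (−$191.58 billion) / 0.38 ≈ −$504.2 billion.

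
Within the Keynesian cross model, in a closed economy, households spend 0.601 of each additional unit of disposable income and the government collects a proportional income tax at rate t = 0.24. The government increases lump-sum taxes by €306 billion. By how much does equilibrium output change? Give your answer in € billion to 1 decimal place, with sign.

A lump-sum tax change of +€306 billion shifts disposable income by −€306 billion; first-round consumption changes by −c × ΔT = −0.601 × (+€306 billion) = −€183.906 billion.
Expenditure multiplier = 1/(1 − c(1−t)) = 1/(1 − 0.601×0.76) = 1/0.54324 ≈ 1.841.
The tax multiplier is −c × k ≈ −1.106, so ΔY = k × (−c·ΔT) = (−€183.906 billion) / 0.54324 ≈ −€338.5 billion.

−€338.5 billion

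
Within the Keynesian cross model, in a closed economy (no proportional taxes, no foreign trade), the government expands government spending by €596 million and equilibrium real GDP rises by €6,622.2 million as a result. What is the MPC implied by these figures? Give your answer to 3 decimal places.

Implied spending multiplier k = ΔY/ΔG = 6,622.2/596 ≈ 11.1111.
Since k = 1/(1 − MPC), MPC = 1 − 1/k = 1 − ΔG/ΔY = 1 − 596/6,622.2 ≈ 0.910.

0.910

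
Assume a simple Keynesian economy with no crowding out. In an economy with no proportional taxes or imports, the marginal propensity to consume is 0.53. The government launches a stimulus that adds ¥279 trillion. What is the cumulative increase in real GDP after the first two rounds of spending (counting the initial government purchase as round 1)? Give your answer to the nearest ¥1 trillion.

Round 1 adds ΔG = ¥279 trillion; each later round is MPC = 0.53 times the previous.
After 2 rounds: 279 + 147.87 = ΔG·(1 − c^2)/(1 − c) = 279 × (1 − 0.2809)/0.47 ≈ ¥427 trillion.

¥427 trillion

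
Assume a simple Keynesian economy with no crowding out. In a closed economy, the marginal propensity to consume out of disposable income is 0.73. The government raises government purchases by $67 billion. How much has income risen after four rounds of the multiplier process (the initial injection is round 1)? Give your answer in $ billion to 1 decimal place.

$177.7 billion

Round 1 adds ΔG = $67 billion; each later round is MPC = 0.73 times the previous.
After 4 rounds: 67 + 48.91 + 35.7043 + 26.064139 = ΔG·(1 − c^4)/(1 − c) = 67 × (1 − 0.28398241)/0.27 ≈ $177.7 billion.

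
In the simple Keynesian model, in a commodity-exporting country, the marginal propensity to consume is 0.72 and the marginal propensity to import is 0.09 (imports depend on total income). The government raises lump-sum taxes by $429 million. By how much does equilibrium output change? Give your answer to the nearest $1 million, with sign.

−$835 million

A lump-sum tax change of +$429 million shifts disposable income by −$429 million; first-round consumption changes by −c × ΔT = −0.72 × (+$429 million) = −$308.88 million.
Expenditure multiplier = 1/(1 − c + m) = 1/(1 − 0.72 + 0.09) = 1/0.37 ≈ 2.703.
The tax multiplier is −c × k ≈ −1.946, so ΔY = k × (−c·ΔT) = (−$308.88 million) / 0.37 ≈ −$835 million.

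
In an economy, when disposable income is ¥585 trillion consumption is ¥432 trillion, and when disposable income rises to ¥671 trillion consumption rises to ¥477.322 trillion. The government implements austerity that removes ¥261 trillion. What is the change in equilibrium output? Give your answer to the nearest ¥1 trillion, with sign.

−¥552 trillion

MPC = ΔC/ΔYd = (477.322 − 432)/(671 − 585) = 45.322/86 = 0.527.
Government-spending multiplier = 1/(1 − MPC) = 1/(1 − 0.527) = 1/0.473 ≈ 2.114.
ΔY = k × ΔG = (−¥261 trillion) / 0.473 ≈ −¥552 trillion.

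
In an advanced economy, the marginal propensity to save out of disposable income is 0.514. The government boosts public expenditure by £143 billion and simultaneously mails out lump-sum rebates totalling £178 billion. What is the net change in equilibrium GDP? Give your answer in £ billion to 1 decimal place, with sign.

MPC = 1 − MPS = 1 − 0.514 = 0.486.
Expenditure multiplier = 1/(1 − MPC) = 1/(1 − 0.486) = 1/0.514 ≈ 1.946.
ΔG contributes k·ΔG = (+£143 billion) / 0.514 ≈ +£278.2 billion.
ΔT of −£178 billion changes first-round spending by −c·ΔT = +£86.508 billion, contributing k·(−c·ΔT) = (+£86.508 billion) / 0.514 ≈ +£168.3 billion.
Net ΔY = k(ΔG − c·ΔT) = (+£229.508 billion) / 0.514 ≈ +£446.5 billion.

+£446.5 billion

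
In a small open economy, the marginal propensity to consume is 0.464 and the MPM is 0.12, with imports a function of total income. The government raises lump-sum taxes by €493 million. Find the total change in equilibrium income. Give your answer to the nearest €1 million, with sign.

−€349 million

A lump-sum tax change of +€493 million shifts disposable income by −€493 million; first-round consumption changes by −c × ΔT = −0.464 × (+€493 million) = −€228.752 million.
Expenditure multiplier = 1/(1 − c + m) = 1/(1 − 0.464 + 0.12) = 1/0.656 ≈ 1.524.
The tax multiplier is −c × k ≈ −0.707, so ΔY = k × (−c·ΔT) = (−€228.752 million) / 0.656 ≈ −€349 million.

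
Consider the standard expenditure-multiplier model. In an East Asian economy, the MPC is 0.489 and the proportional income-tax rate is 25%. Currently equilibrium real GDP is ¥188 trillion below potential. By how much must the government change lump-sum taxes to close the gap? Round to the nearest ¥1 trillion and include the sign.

Spending multiplier = 1/(1 − c(1−t)) = 1/(1 − 0.489×0.75) = 1/0.63325 ≈ 1.579.
Tax multiplier = −c·k = −0.489/0.63325 ≈ −0.772. Need ΔY = +¥188 trillion, so ΔT = ΔY/(−c·k) = −(+¥188 trillion) × 0.63325 / 0.489 ≈ −¥243 trillion.
The government should cut lump-sum taxes by ¥243 trillion.

−¥243 trillion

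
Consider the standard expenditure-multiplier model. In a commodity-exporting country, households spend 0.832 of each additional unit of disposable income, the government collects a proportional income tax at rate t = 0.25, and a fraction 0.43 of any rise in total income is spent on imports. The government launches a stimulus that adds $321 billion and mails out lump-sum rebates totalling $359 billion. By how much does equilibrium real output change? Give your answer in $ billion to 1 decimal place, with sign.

Expenditure multiplier = 1/(1 − c(1−t) + m) = 1/(1 − 0.832×0.75 + 0.43) = 1/0.806 ≈ 1.241.
ΔG contributes k·ΔG = (+$321 billion) / 0.806 ≈ +$398.3 billion.
ΔT of −$359 billion changes first-round spending by −c·ΔT = +$298.688 billion, contributing k·(−c·ΔT) = (+$298.688 billion) / 0.806 ≈ +$370.6 billion.
Net ΔY = k(ΔG − c·ΔT) = (+$619.688 billion) / 0.806 ≈ +$768.8 billion.

+$768.8 billion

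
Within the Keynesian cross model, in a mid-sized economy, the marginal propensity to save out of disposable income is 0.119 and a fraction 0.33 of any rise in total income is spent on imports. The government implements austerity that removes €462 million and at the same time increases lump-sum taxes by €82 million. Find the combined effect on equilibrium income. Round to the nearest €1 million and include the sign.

−€1,190 million

MPC = 1 − MPS = 1 − 0.119 = 0.881.
Expenditure multiplier = 1/(1 − c + m) = 1/(1 − 0.881 + 0.33) = 1/0.449 ≈ 2.227.
ΔG contributes k·ΔG = (−€462 million) / 0.449 ≈ −€1,029 million.
ΔT of +€82 million changes first-round spending by −c·ΔT = −€72.242 million, contributing k·(−c·ΔT) = (−€72.242 million) / 0.449 ≈ −€160.9 million.
Net ΔY = k(ΔG − c·ΔT) = (−€534.242 million) / 0.449 ≈ −€1,190 million.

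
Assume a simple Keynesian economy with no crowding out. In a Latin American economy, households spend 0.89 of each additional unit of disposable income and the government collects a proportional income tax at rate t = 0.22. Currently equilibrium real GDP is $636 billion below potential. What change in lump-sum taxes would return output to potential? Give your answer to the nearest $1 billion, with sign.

Spending multiplier = 1/(1 − c(1−t)) = 1/(1 − 0.89×0.78) = 1/0.3058 ≈ 3.27.
Tax multiplier = −c·k = −0.89/0.3058 ≈ −2.91. Need ΔY = +$636 billion, so ΔT = ΔY/(−c·k) = −(+$636 billion) × 0.3058 / 0.89 ≈ −$219 billion.
The government should cut lump-sum taxes by $219 billion.

−$219 billion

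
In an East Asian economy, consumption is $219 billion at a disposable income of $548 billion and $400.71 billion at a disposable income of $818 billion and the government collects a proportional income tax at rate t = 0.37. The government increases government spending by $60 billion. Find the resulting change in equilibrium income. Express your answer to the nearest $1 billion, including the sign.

MPC = ΔC/ΔYd = (400.71 − 219)/(818 − 548) = 181.71/270 = 0.673.
Expenditure multiplier = 1/(1 − c(1−t)) = 1/(1 − 0.673×0.63) = 1/0.57601 ≈ 1.736.
ΔY = k × ΔG = (+$60 billion) / 0.57601 ≈ +$104 billion.

+$104 billion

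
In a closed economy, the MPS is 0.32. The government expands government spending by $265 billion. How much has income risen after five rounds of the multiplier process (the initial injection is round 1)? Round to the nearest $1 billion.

$708 billion

MPC = 1 − MPS = 1 − 0.32 = 0.68.
Round 1 adds ΔG = $265 billion; each later round is MPC = 0.68 times the previous.
After 5 rounds: 265 + 180.2 + 122.536 + 83.32448 + 56.6606464 = ΔG·(1 − c^5)/(1 − c) = 265 × (1 − 0.1453933568)/0.32 ≈ $708 billion.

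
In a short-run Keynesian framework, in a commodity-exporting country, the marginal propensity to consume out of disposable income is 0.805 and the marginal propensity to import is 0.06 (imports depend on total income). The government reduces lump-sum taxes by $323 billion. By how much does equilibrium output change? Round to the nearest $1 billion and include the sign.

+$1,020 billion

A lump-sum tax change of −$323 billion shifts disposable income by +$323 billion; first-round consumption changes by −c × ΔT = −0.805 × (−$323 billion) = +$260.015 billion.
Expenditure multiplier = 1/(1 − c + m) = 1/(1 − 0.805 + 0.06) = 1/0.255 ≈ 3.922.
The tax multiplier is −c × k ≈ −3.157, so ΔY = k × (−c·ΔT) = (+$260.015 billion) / 0.255 ≈ +$1,020 billion.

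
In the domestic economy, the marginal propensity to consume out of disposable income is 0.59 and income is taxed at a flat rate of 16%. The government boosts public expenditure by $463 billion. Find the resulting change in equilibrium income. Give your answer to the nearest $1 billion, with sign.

Spending multiplier = 1/(1 − c(1−t)) = 1/(1 − 0.59×0.84) = 1/0.5044 ≈ 1.983.
ΔY = k × ΔG = (+$463 billion) / 0.5044 ≈ +$918 billion.

+$918 billion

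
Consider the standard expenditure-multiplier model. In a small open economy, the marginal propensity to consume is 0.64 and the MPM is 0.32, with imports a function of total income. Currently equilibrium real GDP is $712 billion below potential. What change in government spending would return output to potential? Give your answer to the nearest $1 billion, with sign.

Spending multiplier = 1/(1 − c + m) = 1/(1 − 0.64 + 0.32) = 1/0.68 ≈ 1.471.
Need ΔY = +$712 billion, so ΔG = ΔY/k = (+$712 billion) × 0.68 ≈ +$484 billion.
The government should increase government spending by $484 billion.

+$484 billion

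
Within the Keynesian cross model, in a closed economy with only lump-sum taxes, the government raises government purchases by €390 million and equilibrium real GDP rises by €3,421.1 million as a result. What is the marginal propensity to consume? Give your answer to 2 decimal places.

0.89

Implied spending multiplier k = ΔY/ΔG = 3,421.1/390 ≈ 8.7721.
Since k = 1/(1 − MPC), MPC = 1 − 1/k = 1 − ΔG/ΔY = 1 − 390/3,421.1 ≈ 0.89.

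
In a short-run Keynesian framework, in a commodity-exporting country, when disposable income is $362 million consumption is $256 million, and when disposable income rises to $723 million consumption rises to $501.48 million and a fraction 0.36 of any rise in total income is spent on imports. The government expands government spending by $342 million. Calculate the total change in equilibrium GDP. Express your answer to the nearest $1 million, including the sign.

MPC = ΔC/ΔYd = (501.48 − 256)/(723 − 362) = 245.48/361 = 0.68.
Expenditure multiplier = 1/(1 − c + m) = 1/(1 − 0.68 + 0.36) = 1/0.68 ≈ 1.471.
ΔY = k × ΔG = (+$342 million) / 0.68 ≈ +$503 million.

+$503 million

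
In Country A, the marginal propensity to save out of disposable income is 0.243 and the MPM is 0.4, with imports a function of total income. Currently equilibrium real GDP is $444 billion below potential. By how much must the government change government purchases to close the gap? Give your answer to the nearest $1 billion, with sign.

+$285 billion

MPC = 1 − MPS = 1 − 0.243 = 0.757.
Spending multiplier = 1/(1 − c + m) = 1/(1 − 0.757 + 0.4) = 1/0.643 ≈ 1.555.
Need ΔY = +$444 billion, so ΔG = ΔY/k = (+$444 billion) × 0.643 ≈ +$285 billion.
The government should increase government purchases by $285 billion.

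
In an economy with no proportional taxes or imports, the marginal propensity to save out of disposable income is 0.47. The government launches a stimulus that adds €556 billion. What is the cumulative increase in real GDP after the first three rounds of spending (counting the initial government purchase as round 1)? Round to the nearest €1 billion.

MPC = 1 − MPS = 1 − 0.47 = 0.53.
Round 1 adds ΔG = €556 billion; each later round is MPC = 0.53 times the previous.
After 3 rounds: 556 + 294.68 + 156.1804 = ΔG·(1 − c^3)/(1 − c) = 556 × (1 − 0.148877)/0.47 ≈ €1,007 billion.

€1,007 billion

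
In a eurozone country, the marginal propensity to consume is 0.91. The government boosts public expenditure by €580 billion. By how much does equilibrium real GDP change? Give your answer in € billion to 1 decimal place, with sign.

Government-spending multiplier = 1/(1 − MPC) = 1/(1 − 0.91) = 1/0.09 ≈ 11.111.
ΔY = k × ΔG = (+€580 billion) / 0.09 ≈ +€6,444.4 billion.

+€6,444.4 billion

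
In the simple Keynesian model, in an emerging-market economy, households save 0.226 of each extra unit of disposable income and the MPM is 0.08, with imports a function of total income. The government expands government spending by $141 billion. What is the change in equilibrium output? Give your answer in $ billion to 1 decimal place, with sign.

MPC = 1 − MPS = 1 − 0.226 = 0.774.
Expenditure multiplier = 1/(1 − c + m) = 1/(1 − 0.774 + 0.08) = 1/0.306 ≈ 3.268.
ΔY = k × ΔG = (+$141 billion) / 0.306 ≈ +$460.8 billion.

+$460.8 billion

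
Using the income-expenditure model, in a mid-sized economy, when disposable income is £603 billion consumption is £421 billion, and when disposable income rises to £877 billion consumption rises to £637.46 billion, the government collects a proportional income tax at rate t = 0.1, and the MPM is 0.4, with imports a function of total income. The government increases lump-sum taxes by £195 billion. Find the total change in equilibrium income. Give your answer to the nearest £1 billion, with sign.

−£224 billion

MPC = ΔC/ΔYd = (637.46 − 421)/(877 − 603) = 216.46/274 = 0.79.
A lump-sum tax change of +£195 billion shifts disposable income by −£195 billion; first-round consumption changes by −c × ΔT = −0.79 × (+£195 billion) = −£154.05 billion.
Expenditure multiplier = 1/(1 − c(1−t) + m) = 1/(1 − 0.79×0.9 + 0.4) = 1/0.689 ≈ 1.451.
The tax multiplier is −c × k ≈ −1.147, so ΔY = k × (−c·ΔT) = (−£154.05 billion) / 0.689 ≈ −£224 billion.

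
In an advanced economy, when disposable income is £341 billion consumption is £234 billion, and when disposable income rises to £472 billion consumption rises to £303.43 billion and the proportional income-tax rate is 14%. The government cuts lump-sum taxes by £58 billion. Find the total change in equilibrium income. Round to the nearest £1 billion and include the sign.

MPC = ΔC/ΔYd = (303.43 − 234)/(472 − 341) = 69.43/131 = 0.53.
A lump-sum tax change of −£58 billion shifts disposable income by +£58 billion; first-round consumption changes by −c × ΔT = −0.53 × (−£58 billion) = +£30.74 billion.
Expenditure multiplier = 1/(1 − c(1−t)) = 1/(1 − 0.53×0.86) = 1/0.5442 ≈ 1.838.
The tax multiplier is −c × k ≈ −0.974, so ΔY = k × (−c·ΔT) = (+£30.74 billion) / 0.5442 ≈ +£56 billion.

+£56 billion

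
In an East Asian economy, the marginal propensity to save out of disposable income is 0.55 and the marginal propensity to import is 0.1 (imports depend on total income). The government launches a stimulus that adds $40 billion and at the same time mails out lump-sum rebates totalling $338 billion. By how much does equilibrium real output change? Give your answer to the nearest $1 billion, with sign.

+$296 billion

MPC = 1 − MPS = 1 − 0.55 = 0.45.
Expenditure multiplier = 1/(1 − c + m) = 1/(1 − 0.45 + 0.1) = 1/0.65 ≈ 1.538.
ΔG contributes k·ΔG = (+$40 billion) / 0.65 ≈ +$61.5 billion.
ΔT of −$338 billion changes first-round spending by −c·ΔT = +$152.1 billion, contributing k·(−c·ΔT) = (+$152.1 billion) / 0.65 = +$234 billion.
Net ΔY = k(ΔG − c·ΔT) = (+$192.1 billion) / 0.65 ≈ +$296 billion.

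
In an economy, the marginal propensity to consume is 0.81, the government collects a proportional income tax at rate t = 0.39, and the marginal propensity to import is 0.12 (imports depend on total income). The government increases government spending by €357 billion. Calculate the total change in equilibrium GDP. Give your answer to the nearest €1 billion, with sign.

Expenditure multiplier = 1/(1 − c(1−t) + m) = 1/(1 − 0.81×0.61 + 0.12) = 1/0.6259 ≈ 1.598.
ΔY = k × ΔG = (+€357 billion) / 0.6259 ≈ +€570 billion.

+€570 billion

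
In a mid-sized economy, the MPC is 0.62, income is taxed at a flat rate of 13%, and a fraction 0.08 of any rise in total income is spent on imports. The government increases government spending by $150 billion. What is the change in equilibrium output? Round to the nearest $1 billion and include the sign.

Spending multiplier = 1/(1 − c(1−t) + m) = 1/(1 − 0.62×0.87 + 0.08) = 1/0.5406 ≈ 1.85.
ΔY = k × ΔG = (+$150 billion) / 0.5406 ≈ +$277 billion.

+$277 billion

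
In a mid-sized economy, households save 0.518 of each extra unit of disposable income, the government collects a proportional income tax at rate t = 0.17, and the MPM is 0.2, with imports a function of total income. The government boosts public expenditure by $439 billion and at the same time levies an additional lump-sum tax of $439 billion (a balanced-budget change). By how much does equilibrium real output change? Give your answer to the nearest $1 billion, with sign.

MPC = 1 − MPS = 1 − 0.518 = 0.482.
Expenditure multiplier = 1/(1 − c(1−t) + m) = 1/(1 − 0.482×0.83 + 0.2) = 1/0.79994 ≈ 1.25.
ΔG contributes k·ΔG = (+$439 billion) / 0.79994 ≈ +$548.8 billion.
ΔT of +$439 billion changes first-round spending by −c·ΔT = −$211.598 billion, contributing k·(−c·ΔT) = (−$211.598 billion) / 0.79994 ≈ −$264.5 billion.
Net ΔY = k(ΔG − c·ΔT) = (+$227.402 billion) / 0.79994 ≈ +$284 billion.

+$284 billion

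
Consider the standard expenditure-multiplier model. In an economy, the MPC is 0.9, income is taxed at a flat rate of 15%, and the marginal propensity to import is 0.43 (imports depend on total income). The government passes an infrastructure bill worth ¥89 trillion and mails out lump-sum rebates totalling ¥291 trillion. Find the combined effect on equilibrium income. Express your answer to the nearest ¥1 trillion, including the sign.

Expenditure multiplier = 1/(1 − c(1−t) + m) = 1/(1 − 0.9×0.85 + 0.43) = 1/0.665 ≈ 1.504.
ΔG contributes k·ΔG = (+¥89 trillion) / 0.665 ≈ +¥133.8 trillion.
ΔT of −¥291 trillion changes first-round spending by −c·ΔT = +¥261.9 trillion, contributing k·(−c·ΔT) = (+¥261.9 trillion) / 0.665 ≈ +¥393.8 trillion.
Net ΔY = k(ΔG − c·ΔT) = (+¥350.9 trillion) / 0.665 ≈ +¥528 trillion.

+¥528 trillion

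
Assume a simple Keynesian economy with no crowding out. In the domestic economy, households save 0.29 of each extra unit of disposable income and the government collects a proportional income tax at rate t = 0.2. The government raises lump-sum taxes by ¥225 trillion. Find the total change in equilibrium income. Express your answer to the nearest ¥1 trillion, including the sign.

−¥370 trillion

MPC = 1 − MPS = 1 − 0.29 = 0.71.
A lump-sum tax change of +¥225 trillion shifts disposable income by −¥225 trillion; first-round consumption changes by −c × ΔT = −0.71 × (+¥225 trillion) = −¥159.75 trillion.
Expenditure multiplier = 1/(1 − c(1−t)) = 1/(1 − 0.71×0.8) = 1/0.432 ≈ 2.315.
The tax multiplier is −c × k ≈ −1.644, so ΔY = k × (−c·ΔT) = (−¥159.75 trillion) / 0.432 ≈ −¥370 trillion.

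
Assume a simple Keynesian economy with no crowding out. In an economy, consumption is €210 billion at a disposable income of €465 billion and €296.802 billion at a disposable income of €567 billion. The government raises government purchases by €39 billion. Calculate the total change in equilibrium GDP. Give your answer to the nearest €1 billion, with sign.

MPC = ΔC/ΔYd = (296.802 − 210)/(567 − 465) = 86.802/102 = 0.851.
Government-spending multiplier = 1/(1 − MPC) = 1/(1 − 0.851) = 1/0.149 ≈ 6.711.
ΔY = k × ΔG = (+€39 billion) / 0.149 ≈ +€262 billion.

+€262 billion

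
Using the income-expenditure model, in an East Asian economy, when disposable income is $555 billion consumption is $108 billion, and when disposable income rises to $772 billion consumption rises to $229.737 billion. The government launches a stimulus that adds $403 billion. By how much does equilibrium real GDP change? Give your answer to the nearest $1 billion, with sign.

MPC = ΔC/ΔYd = (229.737 − 108)/(772 − 555) = 121.737/217 = 0.561.
Expenditure multiplier = 1/(1 − MPC) = 1/(1 − 0.561) = 1/0.439 ≈ 2.278.
ΔY = k × ΔG = (+$403 billion) / 0.439 ≈ +$918 billion.

+$918 billion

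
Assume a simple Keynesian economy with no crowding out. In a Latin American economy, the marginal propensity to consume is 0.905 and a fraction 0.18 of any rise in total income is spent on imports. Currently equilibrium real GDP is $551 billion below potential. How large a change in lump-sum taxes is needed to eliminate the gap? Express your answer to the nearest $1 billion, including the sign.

Spending multiplier = 1/(1 − c + m) = 1/(1 − 0.905 + 0.18) = 1/0.275 ≈ 3.636.
Tax multiplier = −c·k = −0.905/0.275 ≈ −3.291. Need ΔY = +$551 billion, so ΔT = ΔY/(−c·k) = −(+$551 billion) × 0.275 / 0.905 ≈ −$167 billion.
The government should cut lump-sum taxes by $167 billion.

−$167 billion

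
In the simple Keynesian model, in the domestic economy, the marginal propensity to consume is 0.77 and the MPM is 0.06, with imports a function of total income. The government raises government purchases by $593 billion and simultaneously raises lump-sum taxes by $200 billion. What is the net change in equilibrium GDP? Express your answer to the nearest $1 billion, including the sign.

Expenditure multiplier = 1/(1 − c + m) = 1/(1 − 0.77 + 0.06) = 1/0.29 ≈ 3.448.
ΔG contributes k·ΔG = (+$593 billion) / 0.29 ≈ +$2,044.8 billion.
ΔT of +$200 billion changes first-round spending by −c·ΔT = −$154 billion, contributing k·(−c·ΔT) = (−$154 billion) / 0.29 ≈ −$531 billion.
Net ΔY = k(ΔG − c·ΔT) = (+$439 billion) / 0.29 ≈ +$1,514 billion.

+$1,514 billion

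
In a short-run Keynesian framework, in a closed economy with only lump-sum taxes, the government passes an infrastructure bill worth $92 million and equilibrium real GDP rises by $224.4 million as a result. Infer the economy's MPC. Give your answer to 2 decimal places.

0.59

Implied spending multiplier k = ΔY/ΔG = 224.4/92 ≈ 2.4391.
Since k = 1/(1 − MPC), MPC = 1 − 1/k = 1 − ΔG/ΔY = 1 − 92/224.4 ≈ 0.59.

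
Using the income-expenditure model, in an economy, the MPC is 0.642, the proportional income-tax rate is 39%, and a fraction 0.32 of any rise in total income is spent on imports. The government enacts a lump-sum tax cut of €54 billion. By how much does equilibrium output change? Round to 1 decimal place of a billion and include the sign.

A lump-sum tax change of −€54 billion shifts disposable income by +€54 billion; first-round consumption changes by −c × ΔT = −0.642 × (−€54 billion) = +€34.668 billion.
Expenditure multiplier = 1/(1 − c(1−t) + m) = 1/(1 − 0.642×0.61 + 0.32) = 1/0.92838 ≈ 1.077.
The tax multiplier is −c × k ≈ −0.692, so ΔY = k × (−c·ΔT) = (+€34.668 billion) / 0.92838 ≈ +€37.3 billion.

+€37.3 billion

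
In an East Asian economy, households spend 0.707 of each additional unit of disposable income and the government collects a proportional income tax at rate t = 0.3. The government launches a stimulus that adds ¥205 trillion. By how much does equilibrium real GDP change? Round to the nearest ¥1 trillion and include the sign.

+¥406 trillion

Spending multiplier = 1/(1 − c(1−t)) = 1/(1 − 0.707×0.7) = 1/0.5051 ≈ 1.98.
ΔY = k × ΔG = (+¥205 trillion) / 0.5051 ≈ +¥406 trillion.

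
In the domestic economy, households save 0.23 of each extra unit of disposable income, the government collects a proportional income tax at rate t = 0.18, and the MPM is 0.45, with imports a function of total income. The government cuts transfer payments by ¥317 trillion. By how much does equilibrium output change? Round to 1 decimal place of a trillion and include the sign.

−¥298.2 trillion

MPC = 1 − MPS = 1 − 0.23 = 0.77.
The transfer change shifts disposable income by −¥317 trillion, so first-round consumption changes by c·ΔTR = 0.77 × (−¥317 trillion) = −¥244.09 trillion.
Expenditure multiplier = 1/(1 − c(1−t) + m) = 1/(1 − 0.77×0.82 + 0.45) = 1/0.8186 ≈ 1.222.
The transfer multiplier is c × k ≈ 0.941, so ΔY = k × (c·ΔTR) = (−¥244.09 trillion) / 0.8186 ≈ −¥298.2 trillion.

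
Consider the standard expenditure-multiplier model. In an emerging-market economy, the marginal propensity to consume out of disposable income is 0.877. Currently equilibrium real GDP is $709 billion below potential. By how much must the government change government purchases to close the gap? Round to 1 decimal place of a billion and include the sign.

Spending multiplier = 1/(1 − MPC) = 1/(1 − 0.877) = 1/0.123 ≈ 8.13.
Need ΔY = +$709 billion, so ΔG = ΔY/k = (+$709 billion) × 0.123 ≈ +$87.2 billion.
The government should increase government purchases by $87.2 billion.

+$87.2 billion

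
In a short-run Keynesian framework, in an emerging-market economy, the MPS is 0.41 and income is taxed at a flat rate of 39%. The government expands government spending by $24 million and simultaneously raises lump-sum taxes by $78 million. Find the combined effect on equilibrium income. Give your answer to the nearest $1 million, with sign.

−$34 million

MPC = 1 − MPS = 1 − 0.41 = 0.59.
Expenditure multiplier = 1/(1 − c(1−t)) = 1/(1 − 0.59×0.61) = 1/0.6401 ≈ 1.562.
ΔG contributes k·ΔG = (+$24 million) / 0.6401 ≈ +$37.5 million.
ΔT of +$78 million changes first-round spending by −c·ΔT = −$46.02 million, contributing k·(−c·ΔT) = (−$46.02 million) / 0.6401 ≈ −$71.9 million.
Net ΔY = k(ΔG − c·ΔT) = (−$22.02 million) / 0.6401 ≈ −$34 million.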